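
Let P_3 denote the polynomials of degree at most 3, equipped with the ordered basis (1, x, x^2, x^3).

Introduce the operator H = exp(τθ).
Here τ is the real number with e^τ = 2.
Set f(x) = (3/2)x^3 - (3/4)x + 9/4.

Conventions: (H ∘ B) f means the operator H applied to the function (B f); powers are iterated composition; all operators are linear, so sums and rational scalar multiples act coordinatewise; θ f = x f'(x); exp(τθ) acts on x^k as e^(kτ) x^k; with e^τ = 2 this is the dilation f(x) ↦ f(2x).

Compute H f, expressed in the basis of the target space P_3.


the result is g(x) = 12x^3 - (3/2)x + 9/4

exp(τθ) x^k = e^(kτ) x^k; with e^τ = 2 this sends x^k to 2^k x^k
x ↦ 2 x
x^3 ↦ 8 x^3
applying this coordinatewise to f: exp(τθ) f = 12x^3 - (3/2)x + 9/4


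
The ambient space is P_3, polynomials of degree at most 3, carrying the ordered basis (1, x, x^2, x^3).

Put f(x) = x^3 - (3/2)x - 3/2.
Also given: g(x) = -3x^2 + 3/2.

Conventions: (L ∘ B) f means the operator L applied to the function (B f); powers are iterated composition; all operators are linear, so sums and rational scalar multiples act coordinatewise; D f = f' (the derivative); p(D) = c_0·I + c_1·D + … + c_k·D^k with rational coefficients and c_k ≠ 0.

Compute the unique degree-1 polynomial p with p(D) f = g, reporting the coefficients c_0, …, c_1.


D^0 f = x^3 - (3/2)x - 3/2
D^1 f = 3x^2 - 3/2
matching coefficients of g against c_0 f + c_1 Df + … from the top degree down determines the c_i
solution: c_0 = 0, c_1 = -1

p(D) = -D, i.e. c_0 = 0, c_1 = -1


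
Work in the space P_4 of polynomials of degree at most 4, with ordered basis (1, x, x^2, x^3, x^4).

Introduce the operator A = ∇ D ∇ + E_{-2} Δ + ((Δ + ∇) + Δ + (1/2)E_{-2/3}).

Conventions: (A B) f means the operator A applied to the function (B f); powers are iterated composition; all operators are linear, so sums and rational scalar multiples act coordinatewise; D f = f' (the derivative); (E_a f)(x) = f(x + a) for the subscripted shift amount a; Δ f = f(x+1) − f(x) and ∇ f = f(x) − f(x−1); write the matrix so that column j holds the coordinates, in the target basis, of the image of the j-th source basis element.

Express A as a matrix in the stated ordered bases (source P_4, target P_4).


the matrix is [[1/2, 11/3, -16/9, 428/27, -3070/81]; [0, 1/2, 22/3, -16/3, 1712/27]; [0, 0, 1/2, 11, -32/3]; [0, 0, 0, 1/2, 44/3]; [0, 0, 0, 0, 1/2]] (rows listed top to bottom)

image of 1: 1/2
image of x: (1/2)x + 11/3
image of x^2: (1/2)x^2 + (22/3)x - 16/9
image of x^3: (1/2)x^3 + 11x^2 - (16/3)x + 428/27
image of x^4: (1/2)x^4 + (44/3)x^3 - (32/3)x^2 + (1712/27)x - 3070/81
each image's coordinates form column j of the matrix


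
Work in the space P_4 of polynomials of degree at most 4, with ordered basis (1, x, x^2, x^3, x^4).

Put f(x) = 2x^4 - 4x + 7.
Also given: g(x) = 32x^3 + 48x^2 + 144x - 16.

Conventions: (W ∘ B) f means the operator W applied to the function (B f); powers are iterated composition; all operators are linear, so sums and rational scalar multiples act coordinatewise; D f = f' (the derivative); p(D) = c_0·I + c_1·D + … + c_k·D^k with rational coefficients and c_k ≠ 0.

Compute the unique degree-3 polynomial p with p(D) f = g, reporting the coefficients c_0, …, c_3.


D^0 f = 2x^4 - 4x + 7
D^1 f = 8x^3 - 4
D^2 f = 24x^2
D^3 f = 48x
matching coefficients of g against c_0 f + c_1 Df + … from the top degree down determines the c_i
solution: c_0 = 0, c_1 = 4, c_2 = 2, c_3 = 3

c_0 = 0, c_1 = 4, c_2 = 2, c_3 = 3


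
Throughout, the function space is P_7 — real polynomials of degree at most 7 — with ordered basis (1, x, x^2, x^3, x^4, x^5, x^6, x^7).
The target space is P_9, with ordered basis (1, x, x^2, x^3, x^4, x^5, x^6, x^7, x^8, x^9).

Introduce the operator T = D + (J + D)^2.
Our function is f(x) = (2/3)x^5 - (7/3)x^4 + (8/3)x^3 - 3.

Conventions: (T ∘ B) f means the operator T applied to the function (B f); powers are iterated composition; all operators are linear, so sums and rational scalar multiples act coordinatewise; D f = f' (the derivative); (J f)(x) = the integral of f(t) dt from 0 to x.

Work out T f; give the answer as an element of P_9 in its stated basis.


D f = (10/3)x^4 - (28/3)x^3 + 8x^2
J f = (1/9)x^6 - (7/15)x^5 + (2/3)x^4 - 3x
D f = (10/3)x^4 - (28/3)x^3 + 8x^2
(J + D) f = (1/9)x^6 - (7/15)x^5 + 4x^4 - (28/3)x^3 + 8x^2 - 3x
J (J + D) f = (1/63)x^7 - (7/90)x^6 + (4/5)x^5 - (7/3)x^4 + (8/3)x^3 - (3/2)x^2
D (J + D) f = (2/3)x^5 - (7/3)x^4 + 16x^3 - 28x^2 + 16x - 3
(J + D) (J + D) f = (1/63)x^7 - (7/90)x^6 + (22/15)x^5 - (14/3)x^4 + (56/3)x^3 - (59/2)x^2 + 16x - 3
(D + (J + D)^2) f = (1/63)x^7 - (7/90)x^6 + (22/15)x^5 - (4/3)x^4 + (28/3)x^3 - (43/2)x^2 + 16x - 3

the result is g(x) = (1/63)x^7 - (7/90)x^6 + (22/15)x^5 - (4/3)x^4 + (28/3)x^3 - (43/2)x^2 + 16x - 3


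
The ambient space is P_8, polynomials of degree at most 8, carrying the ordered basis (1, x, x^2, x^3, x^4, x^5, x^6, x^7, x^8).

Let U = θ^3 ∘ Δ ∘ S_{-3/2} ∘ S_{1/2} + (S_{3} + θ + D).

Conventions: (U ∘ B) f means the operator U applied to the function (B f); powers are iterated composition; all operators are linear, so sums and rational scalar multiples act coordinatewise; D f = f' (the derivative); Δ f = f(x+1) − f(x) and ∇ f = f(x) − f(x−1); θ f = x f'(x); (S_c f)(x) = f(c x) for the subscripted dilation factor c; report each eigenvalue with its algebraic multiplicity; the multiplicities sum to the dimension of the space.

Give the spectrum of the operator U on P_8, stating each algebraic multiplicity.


λ = 1 (multiplicity 1), λ = 4 (multiplicity 1), λ = 11 (multiplicity 1), λ = 30 (multiplicity 1), λ = 85 (multiplicity 1), λ = 248 (multiplicity 1), λ = 735 (multiplicity 1), λ = 2194 (multiplicity 1), λ = 6569 (multiplicity 1)

image of 1: 1
image of x: 4x + 1
image of x^2: 11x^2 + (25/8)x
image of x^3: 30x^3 - (57/8)x^2 - (81/64)x
image of x^4: 85x^4 + (2443/64)x^3 + (243/16)x^2 + (81/64)x
image of x^5: 248x^5 - (1135/16)x^4 - (32805/512)x^3 - (1215/64)x^2 - (1215/1024)x
image of x^6: 735x^6 + (285663/2048)x^5 + (10935/64)x^4 + (98415/1024)x^3 + (10935/512)x^2 + (2187/2048)x
image of x^7: 2194x^7 - (399007/2048)x^6 - (5740875/16384)x^5 - (76545/256)x^4 - (2066715/16384)x^3 - (45927/2048)x^2 - (15309/16384)x
image of x^8: 6569x^8 + (2315959/8192)x^7 + (1240029/2048)x^6 + (5740875/8192)x^5 + (229635/512)x^4 + (1240029/8192)x^3 + (45927/2048)x^2 + (6561/8192)x
the matrix is upper triangular; its diagonal is (1, 4, 11, 30, 85, 248, 735, 2194, 6569)
for a triangular matrix the eigenvalues are the diagonal entries, with algebraic multiplicity their repetition count


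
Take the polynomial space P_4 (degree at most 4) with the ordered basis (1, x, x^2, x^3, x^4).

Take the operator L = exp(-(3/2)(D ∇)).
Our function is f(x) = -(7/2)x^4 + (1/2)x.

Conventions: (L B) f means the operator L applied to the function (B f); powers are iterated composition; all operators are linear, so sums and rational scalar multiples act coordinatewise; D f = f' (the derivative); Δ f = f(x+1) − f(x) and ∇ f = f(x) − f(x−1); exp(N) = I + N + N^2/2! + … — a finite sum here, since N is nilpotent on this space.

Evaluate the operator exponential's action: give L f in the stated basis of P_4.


order-1 term: 63x^2 - 63x + 21
order-2 term: -189/2
the series for exp(-(3/2)(D ∇)) f terminates at order 2
exp(-(3/2)(D ∇)) f = -(7/2)x^4 + 63x^2 - (125/2)x - 147/2

the image equals g(x) = -(7/2)x^4 + 63x^2 - (125/2)x - 147/2


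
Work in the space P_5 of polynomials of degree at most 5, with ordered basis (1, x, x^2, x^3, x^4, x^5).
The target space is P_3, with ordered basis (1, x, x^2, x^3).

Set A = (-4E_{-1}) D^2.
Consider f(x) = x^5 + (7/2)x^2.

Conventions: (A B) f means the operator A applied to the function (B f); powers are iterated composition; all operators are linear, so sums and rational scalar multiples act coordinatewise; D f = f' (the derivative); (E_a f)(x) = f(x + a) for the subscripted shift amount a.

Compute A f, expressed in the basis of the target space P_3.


D f = 5x^4 + 7x
D D f = 20x^3 + 7
E_{-1} D^2 f = 20x^3 - 60x^2 + 60x - 13
(-4E_{-1}) D^2 f = -80x^3 + 240x^2 - 240x + 52

the result is g(x) = -80x^3 + 240x^2 - 240x + 52


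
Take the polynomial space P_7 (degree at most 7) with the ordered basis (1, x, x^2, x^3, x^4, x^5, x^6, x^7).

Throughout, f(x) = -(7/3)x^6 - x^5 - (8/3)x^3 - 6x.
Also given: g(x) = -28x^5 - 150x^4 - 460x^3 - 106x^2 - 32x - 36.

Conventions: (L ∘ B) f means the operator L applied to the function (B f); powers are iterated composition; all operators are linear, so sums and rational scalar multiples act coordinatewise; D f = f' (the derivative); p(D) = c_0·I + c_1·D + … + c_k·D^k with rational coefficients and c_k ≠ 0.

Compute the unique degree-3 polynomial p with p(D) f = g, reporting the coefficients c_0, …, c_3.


c_0 = 0, c_1 = 2, c_2 = 2, c_3 = 3/2

D^0 f = -(7/3)x^6 - x^5 - (8/3)x^3 - 6x
D^1 f = -14x^5 - 5x^4 - 8x^2 - 6
D^2 f = -70x^4 - 20x^3 - 16x
D^3 f = -280x^3 - 60x^2 - 16
matching coefficients of g against c_0 f + c_1 Df + … from the top degree down determines the c_i
solution: c_0 = 0, c_1 = 2, c_2 = 2, c_3 = 3/2


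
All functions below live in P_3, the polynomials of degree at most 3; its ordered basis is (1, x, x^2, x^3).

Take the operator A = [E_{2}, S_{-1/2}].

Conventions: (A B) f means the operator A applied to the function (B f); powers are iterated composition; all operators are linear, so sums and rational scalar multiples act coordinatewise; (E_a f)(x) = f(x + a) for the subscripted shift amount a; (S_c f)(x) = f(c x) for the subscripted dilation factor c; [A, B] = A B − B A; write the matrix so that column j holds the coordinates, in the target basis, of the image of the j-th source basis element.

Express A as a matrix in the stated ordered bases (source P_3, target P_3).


the matrix is [[0, -3, -3, -9]; [0, 0, 3, 9/2]; [0, 0, 0, -9/4]; [0, 0, 0, 0]] (rows listed top to bottom)

image of 1: 0
image of x: -3
image of x^2: 3x - 3
image of x^3: -(9/4)x^2 + (9/2)x - 9
each image's coordinates form column j of the matrix


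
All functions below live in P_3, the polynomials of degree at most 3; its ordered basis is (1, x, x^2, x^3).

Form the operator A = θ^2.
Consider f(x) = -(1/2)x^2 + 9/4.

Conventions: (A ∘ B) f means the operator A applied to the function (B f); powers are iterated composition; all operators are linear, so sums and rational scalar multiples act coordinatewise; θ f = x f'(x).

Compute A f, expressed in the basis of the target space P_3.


g(x) = -2x^2

θ f = -x^2
θ θ f = -2x^2


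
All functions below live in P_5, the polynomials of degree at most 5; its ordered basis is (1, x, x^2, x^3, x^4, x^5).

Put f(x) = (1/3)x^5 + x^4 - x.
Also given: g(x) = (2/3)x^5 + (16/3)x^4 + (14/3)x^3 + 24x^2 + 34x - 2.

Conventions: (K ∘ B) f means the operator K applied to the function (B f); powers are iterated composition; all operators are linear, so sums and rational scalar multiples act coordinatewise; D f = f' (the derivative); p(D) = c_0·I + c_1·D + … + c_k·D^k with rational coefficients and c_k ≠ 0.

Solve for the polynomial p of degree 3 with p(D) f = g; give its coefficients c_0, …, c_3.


c_0 = 2, c_1 = 2, c_2 = -1/2, c_3 = 3/2

D^0 f = (1/3)x^5 + x^4 - x
D^1 f = (5/3)x^4 + 4x^3 - 1
D^2 f = (20/3)x^3 + 12x^2
D^3 f = 20x^2 + 24x
matching coefficients of g against c_0 f + c_1 Df + … from the top degree down determines the c_i
solution: c_0 = 2, c_1 = 2, c_2 = -1/2, c_3 = 3/2


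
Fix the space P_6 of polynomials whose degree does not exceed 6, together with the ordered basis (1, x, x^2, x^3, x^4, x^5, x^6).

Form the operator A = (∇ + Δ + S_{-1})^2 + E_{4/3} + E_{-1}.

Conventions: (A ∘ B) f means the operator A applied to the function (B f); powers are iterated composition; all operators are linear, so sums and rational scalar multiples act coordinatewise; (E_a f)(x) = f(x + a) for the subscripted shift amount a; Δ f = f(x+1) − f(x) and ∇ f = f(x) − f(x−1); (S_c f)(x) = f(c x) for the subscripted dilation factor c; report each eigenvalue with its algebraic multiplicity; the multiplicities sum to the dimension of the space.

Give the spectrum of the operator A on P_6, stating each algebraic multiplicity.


λ = 3 (multiplicity 7)

image of 1: 3
image of x: 3x + 1/3
image of x^2: 3x^2 + (2/3)x + 97/9
image of x^3: 3x^3 + x^2 + (97/3)x + 37/27
image of x^4: 3x^4 + (4/3)x^3 + (194/3)x^2 + (148/27)x + 2929/81
image of x^5: 3x^5 + (5/3)x^4 + (970/9)x^3 + (370/27)x^2 + (14645/81)x + 781/243
image of x^6: 3x^6 + 2x^5 + (485/3)x^4 + (740/27)x^3 + (14645/27)x^2 + (1562/81)x + 98137/729
the matrix is upper triangular; its diagonal is (3, 3, 3, 3, 3, 3, 3)
for a triangular matrix the eigenvalues are the diagonal entries, with algebraic multiplicity their repetition count


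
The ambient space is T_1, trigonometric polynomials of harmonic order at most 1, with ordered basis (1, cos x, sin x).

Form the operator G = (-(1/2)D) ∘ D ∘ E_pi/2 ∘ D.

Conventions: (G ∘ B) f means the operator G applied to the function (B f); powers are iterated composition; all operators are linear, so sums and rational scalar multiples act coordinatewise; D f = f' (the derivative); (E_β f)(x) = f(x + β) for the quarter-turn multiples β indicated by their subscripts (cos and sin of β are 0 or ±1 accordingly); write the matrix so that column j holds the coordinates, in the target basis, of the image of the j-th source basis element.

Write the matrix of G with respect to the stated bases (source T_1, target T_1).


image of 1: 0
image of cos x: -(1/2)cos x
image of sin x: -(1/2)sin x
each image's coordinates form column j of the matrix

the matrix is [[0, 0, 0]; [0, -1/2, 0]; [0, 0, -1/2]] (rows listed top to bottom)


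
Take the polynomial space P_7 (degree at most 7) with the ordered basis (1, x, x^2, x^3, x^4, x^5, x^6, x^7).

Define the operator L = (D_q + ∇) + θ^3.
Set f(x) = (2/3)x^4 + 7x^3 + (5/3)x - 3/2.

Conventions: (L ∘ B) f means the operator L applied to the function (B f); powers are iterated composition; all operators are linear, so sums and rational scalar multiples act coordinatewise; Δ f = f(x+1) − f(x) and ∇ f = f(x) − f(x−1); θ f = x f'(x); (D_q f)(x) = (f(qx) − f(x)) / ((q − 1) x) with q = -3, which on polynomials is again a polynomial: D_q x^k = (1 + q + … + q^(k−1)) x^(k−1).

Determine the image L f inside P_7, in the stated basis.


D_q f = -(40/3)x^3 + 49x^2 + 5/3
∇ f = (8/3)x^3 + 17x^2 - (55/3)x + 8
(D_q + ∇) f = -(32/3)x^3 + 66x^2 - (55/3)x + 29/3
θ f = (8/3)x^4 + 21x^3 + (5/3)x
θ θ f = (32/3)x^4 + 63x^3 + (5/3)x
θ θ θ f = (128/3)x^4 + 189x^3 + (5/3)x
((D_q + ∇) + θ^3) f = (128/3)x^4 + (535/3)x^3 + 66x^2 - (50/3)x + 29/3

the result is g(x) = (128/3)x^4 + (535/3)x^3 + 66x^2 - (50/3)x + 29/3


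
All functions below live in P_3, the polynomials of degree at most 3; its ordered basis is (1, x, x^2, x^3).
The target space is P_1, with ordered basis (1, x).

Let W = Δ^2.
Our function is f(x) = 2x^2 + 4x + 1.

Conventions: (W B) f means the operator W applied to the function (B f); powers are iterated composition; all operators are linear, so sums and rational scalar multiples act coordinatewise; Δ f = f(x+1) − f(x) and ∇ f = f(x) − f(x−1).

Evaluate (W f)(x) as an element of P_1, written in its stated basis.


the result is g(x) = 4

Δ f = 4x + 6
Δ Δ f = 4


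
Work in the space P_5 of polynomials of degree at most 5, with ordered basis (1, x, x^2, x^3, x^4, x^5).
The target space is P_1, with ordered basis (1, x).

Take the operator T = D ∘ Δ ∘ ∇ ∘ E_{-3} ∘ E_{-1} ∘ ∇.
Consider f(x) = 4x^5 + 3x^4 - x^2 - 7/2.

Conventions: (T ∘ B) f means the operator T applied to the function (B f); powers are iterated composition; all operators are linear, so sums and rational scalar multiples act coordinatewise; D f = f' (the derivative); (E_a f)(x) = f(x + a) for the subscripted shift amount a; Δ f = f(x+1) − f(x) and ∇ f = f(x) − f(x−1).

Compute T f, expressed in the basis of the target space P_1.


∇ f = 20x^4 - 28x^3 + 22x^2 - 10x + 2
E_{-1} ∇ f = 20x^4 - 108x^3 + 226x^2 - 218x + 82
E_{-3} E_{-1} ∇ f = 20x^4 - 348x^3 + 2278x^2 - 6650x + 7306
∇ (E_{-3} ∘ E_{-1} ∘ ∇) f = 80x^3 - 1164x^2 + 5680x - 9296
Δ ∇ (E_{-3} ∘ E_{-1} ∘ ∇) f = 240x^2 - 2088x + 4596
D (Δ ∘ ∇) (E_{-3} ∘ E_{-1} ∘ ∇) f = 480x - 2088

the result is g(x) = 480x - 2088


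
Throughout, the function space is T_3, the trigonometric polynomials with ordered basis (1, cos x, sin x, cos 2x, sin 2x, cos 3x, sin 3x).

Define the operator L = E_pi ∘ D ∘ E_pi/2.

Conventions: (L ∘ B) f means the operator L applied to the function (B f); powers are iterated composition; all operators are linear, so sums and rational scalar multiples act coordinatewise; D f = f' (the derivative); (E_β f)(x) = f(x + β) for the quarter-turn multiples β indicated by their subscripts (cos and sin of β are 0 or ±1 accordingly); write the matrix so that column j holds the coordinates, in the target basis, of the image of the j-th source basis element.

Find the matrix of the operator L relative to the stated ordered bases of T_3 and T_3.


the matrix is [[0, 0, 0, 0, 0, 0, 0]; [0, 1, 0, 0, 0, 0, 0]; [0, 0, 1, 0, 0, 0, 0]; [0, 0, 0, 0, -2, 0, 0]; [0, 0, 0, 2, 0, 0, 0]; [0, 0, 0, 0, 0, -3, 0]; [0, 0, 0, 0, 0, 0, -3]] (rows listed top to bottom)

image of 1: 0
image of cos x: cos x
image of sin x: sin x
image of cos 2x: 2sin 2x
image of sin 2x: -2cos 2x
image of cos 3x: -3cos 3x
image of sin 3x: -3sin 3x
each image's coordinates form column j of the matrix


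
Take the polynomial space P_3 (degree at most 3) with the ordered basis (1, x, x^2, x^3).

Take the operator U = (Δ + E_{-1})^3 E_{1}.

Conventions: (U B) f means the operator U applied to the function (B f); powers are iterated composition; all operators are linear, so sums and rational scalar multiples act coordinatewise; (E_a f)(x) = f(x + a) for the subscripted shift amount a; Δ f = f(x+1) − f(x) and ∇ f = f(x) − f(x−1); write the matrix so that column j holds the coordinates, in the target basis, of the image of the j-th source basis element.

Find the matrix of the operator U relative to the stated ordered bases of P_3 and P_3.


the matrix is [[1, 1, 7, 19]; [0, 1, 2, 21]; [0, 0, 1, 3]; [0, 0, 0, 1]] (rows listed top to bottom)

image of 1: 1
image of x: x + 1
image of x^2: x^2 + 2x + 7
image of x^3: x^3 + 3x^2 + 21x + 19
each image's coordinates form column j of the matrix


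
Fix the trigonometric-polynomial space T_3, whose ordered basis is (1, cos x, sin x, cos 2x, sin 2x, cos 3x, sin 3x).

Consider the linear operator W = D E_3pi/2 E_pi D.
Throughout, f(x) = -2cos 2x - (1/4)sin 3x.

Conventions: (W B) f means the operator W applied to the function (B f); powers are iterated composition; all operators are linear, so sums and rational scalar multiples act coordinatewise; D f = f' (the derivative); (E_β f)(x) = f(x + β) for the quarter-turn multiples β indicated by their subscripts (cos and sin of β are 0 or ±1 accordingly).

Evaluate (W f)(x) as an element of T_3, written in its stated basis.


D f = 4sin 2x - (3/4)cos 3x
E_pi D f = 4sin 2x + (3/4)cos 3x
E_3pi/2 E_pi D f = -4sin 2x - (3/4)sin 3x
D E_3pi/2 E_pi D f = -8cos 2x - (9/4)cos 3x

the result is g(x) = -8cos 2x - (9/4)cos 3x


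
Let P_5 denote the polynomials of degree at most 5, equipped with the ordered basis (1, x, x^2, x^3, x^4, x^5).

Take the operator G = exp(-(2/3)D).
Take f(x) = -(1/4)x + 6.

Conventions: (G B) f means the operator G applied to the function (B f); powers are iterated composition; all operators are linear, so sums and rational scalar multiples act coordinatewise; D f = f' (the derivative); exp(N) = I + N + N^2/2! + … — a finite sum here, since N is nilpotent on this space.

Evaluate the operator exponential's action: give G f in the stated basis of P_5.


the result is g(x) = -(1/4)x + 37/6

order-1 term: 1/6
the series for exp(-(2/3)D) f terminates at order 1
exp(-(2/3)D) f = -(1/4)x + 37/6


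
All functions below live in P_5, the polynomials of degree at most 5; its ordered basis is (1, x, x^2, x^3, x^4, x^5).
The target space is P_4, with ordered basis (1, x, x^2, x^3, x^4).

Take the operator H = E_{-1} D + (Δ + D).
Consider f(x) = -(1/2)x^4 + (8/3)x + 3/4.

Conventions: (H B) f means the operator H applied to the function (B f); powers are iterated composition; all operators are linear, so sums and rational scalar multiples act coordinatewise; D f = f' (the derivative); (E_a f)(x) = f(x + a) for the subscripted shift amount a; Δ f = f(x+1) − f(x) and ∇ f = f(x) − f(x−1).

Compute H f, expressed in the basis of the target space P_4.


D f = -2x^3 + 8/3
E_{-1} D f = -2x^3 + 6x^2 - 6x + 14/3
Δ f = -2x^3 - 3x^2 - 2x + 13/6
D f = -2x^3 + 8/3
(Δ + D) f = -4x^3 - 3x^2 - 2x + 29/6
(E_{-1} D + (Δ + D)) f = -6x^3 + 3x^2 - 8x + 19/2

g(x) = -6x^3 + 3x^2 - 8x + 19/2


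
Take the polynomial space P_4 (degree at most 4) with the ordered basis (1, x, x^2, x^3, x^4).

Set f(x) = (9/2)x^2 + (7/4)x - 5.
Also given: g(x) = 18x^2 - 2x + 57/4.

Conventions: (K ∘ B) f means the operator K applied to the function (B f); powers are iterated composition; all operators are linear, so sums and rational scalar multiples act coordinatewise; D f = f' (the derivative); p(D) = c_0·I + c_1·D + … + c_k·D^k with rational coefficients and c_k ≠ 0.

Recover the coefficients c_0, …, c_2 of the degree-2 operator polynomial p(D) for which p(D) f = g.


p(D) = 4·I − D + 4·D^2, i.e. c_0 = 4, c_1 = -1, c_2 = 4

D^0 f = (9/2)x^2 + (7/4)x - 5
D^1 f = 9x + 7/4
D^2 f = 9
matching coefficients of g against c_0 f + c_1 Df + … from the top degree down determines the c_i
solution: c_0 = 4, c_1 = -1, c_2 = 4


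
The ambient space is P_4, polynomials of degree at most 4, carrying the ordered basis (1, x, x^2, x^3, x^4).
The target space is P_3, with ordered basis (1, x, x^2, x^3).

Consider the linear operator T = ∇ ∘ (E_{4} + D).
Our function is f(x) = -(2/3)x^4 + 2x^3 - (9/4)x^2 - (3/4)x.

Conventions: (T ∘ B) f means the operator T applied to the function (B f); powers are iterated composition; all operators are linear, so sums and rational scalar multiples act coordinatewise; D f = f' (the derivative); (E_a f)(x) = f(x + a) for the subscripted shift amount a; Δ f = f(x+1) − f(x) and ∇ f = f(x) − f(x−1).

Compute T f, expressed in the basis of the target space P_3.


the result is g(x) = -(8/3)x^3 - 30x^2 - (247/6)x - 217/3

E_{4} f = -(2/3)x^4 - (26/3)x^3 - (169/4)x^2 - (1121/12)x - 245/3
D f = -(8/3)x^3 + 6x^2 - (9/2)x - 3/4
(E_{4} + D) f = -(2/3)x^4 - (34/3)x^3 - (145/4)x^2 - (1175/12)x - 989/12
∇ (E_{4} + D) f = -(8/3)x^3 - 30x^2 - (247/6)x - 217/3


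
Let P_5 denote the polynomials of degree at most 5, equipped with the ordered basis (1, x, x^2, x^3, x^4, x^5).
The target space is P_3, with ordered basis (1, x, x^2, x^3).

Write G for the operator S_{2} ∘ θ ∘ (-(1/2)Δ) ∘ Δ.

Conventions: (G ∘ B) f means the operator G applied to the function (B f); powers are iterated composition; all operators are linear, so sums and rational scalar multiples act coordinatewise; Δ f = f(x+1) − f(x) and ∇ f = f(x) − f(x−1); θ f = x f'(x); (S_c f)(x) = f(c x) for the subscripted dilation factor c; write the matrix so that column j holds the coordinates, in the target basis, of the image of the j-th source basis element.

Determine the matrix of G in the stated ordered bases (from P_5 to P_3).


the matrix is [[0, 0, 0, 0, 0, 0]; [0, 0, 0, -6, -24, -70]; [0, 0, 0, 0, -48, -240]; [0, 0, 0, 0, 0, -240]] (rows listed top to bottom)

image of 1: 0
image of x: 0
image of x^2: 0
image of x^3: -6x
image of x^4: -48x^2 - 24x
image of x^5: -240x^3 - 240x^2 - 70x
each image's coordinates form column j of the matrix


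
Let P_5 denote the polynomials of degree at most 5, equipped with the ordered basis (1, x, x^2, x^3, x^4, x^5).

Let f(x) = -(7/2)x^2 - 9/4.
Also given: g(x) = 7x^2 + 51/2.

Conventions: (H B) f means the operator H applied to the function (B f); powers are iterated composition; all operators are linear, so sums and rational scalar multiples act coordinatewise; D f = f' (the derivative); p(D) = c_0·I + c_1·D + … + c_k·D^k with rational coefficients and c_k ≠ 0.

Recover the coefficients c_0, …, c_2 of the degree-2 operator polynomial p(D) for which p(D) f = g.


c_0 = -2, c_1 = 0, c_2 = -3

D^0 f = -(7/2)x^2 - 9/4
D^1 f = -7x
D^2 f = -7
matching coefficients of g against c_0 f + c_1 Df + … from the top degree down determines the c_i
solution: c_0 = -2, c_1 = 0, c_2 = -3


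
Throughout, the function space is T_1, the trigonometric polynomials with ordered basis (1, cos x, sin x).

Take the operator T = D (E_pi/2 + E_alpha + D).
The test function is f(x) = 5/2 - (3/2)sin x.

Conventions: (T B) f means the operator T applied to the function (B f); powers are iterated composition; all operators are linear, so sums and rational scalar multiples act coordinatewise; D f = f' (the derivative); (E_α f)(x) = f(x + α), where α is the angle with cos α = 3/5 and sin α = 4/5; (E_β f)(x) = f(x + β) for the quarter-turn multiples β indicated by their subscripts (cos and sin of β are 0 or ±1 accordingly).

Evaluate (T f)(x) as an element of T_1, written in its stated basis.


the image equals g(x) = -(9/10)cos x + (21/5)sin x

E_pi/2 f = 5/2 - (3/2)cos x
E_alpha f = 5/2 - (6/5)cos x - (9/10)sin x
D f = -(3/2)cos x
(E_pi/2 + E_alpha + D) f = 5 - (21/5)cos x - (9/10)sin x
D (E_pi/2 + E_alpha + D) f = -(9/10)cos x + (21/5)sin x


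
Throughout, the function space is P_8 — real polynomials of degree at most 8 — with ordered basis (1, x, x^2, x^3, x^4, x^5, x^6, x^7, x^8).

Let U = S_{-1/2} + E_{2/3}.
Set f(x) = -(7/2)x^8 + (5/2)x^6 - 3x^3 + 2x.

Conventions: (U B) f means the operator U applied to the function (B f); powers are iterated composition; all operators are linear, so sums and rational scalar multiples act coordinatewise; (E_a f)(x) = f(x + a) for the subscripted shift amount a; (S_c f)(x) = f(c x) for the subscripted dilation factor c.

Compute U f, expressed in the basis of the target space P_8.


g(x) = -(1799/512)x^8 - (56/3)x^7 - (47251/1152)x^6 - (1298/27)x^5 - (2570/81)x^4 - (26479/1944)x^3 - (5246/729)x^2 - (5825/2187)x + 3460/6561

S_{-1/2} f = -(7/512)x^8 + (5/128)x^6 + (3/8)x^3 - x
E_{2/3} f = -(7/2)x^8 - (56/3)x^7 - (739/18)x^6 - (1298/27)x^5 - (2570/81)x^4 - (3401/243)x^3 - (5246/729)x^2 - (3638/2187)x + 3460/6561
(S_{-1/2} + E_{2/3}) f = -(1799/512)x^8 - (56/3)x^7 - (47251/1152)x^6 - (1298/27)x^5 - (2570/81)x^4 - (26479/1944)x^3 - (5246/729)x^2 - (5825/2187)x + 3460/6561


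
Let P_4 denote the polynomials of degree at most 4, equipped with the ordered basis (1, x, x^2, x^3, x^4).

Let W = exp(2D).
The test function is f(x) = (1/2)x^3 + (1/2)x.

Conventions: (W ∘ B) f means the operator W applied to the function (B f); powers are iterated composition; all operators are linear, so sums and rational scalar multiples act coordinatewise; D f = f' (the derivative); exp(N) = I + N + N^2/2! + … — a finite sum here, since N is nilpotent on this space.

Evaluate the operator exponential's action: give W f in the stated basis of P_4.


order-1 term: 3x^2 + 1
order-2 term: 6x
order-3 term: 4
the series for exp(2D) f terminates at order 3
exp(2D) f = (1/2)x^3 + 3x^2 + (13/2)x + 5

the image equals g(x) = (1/2)x^3 + 3x^2 + (13/2)x + 5


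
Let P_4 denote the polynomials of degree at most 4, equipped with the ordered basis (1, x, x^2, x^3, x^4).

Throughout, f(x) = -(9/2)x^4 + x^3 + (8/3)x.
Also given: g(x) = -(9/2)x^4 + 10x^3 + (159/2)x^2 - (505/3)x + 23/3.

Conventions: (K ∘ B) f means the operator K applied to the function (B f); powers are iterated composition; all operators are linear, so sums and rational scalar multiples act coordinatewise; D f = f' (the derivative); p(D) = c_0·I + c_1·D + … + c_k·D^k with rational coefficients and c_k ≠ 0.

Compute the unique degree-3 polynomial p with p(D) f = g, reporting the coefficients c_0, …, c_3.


p(D) = I − (1/2)·D − (3/2)·D^2 + (3/2)·D^3, i.e. c_0 = 1, c_1 = -1/2, c_2 = -3/2, c_3 = 3/2

D^0 f = -(9/2)x^4 + x^3 + (8/3)x
D^1 f = -18x^3 + 3x^2 + 8/3
D^2 f = -54x^2 + 6x
D^3 f = -108x + 6
matching coefficients of g against c_0 f + c_1 Df + … from the top degree down determines the c_i
solution: c_0 = 1, c_1 = -1/2, c_2 = -3/2, c_3 = 3/2


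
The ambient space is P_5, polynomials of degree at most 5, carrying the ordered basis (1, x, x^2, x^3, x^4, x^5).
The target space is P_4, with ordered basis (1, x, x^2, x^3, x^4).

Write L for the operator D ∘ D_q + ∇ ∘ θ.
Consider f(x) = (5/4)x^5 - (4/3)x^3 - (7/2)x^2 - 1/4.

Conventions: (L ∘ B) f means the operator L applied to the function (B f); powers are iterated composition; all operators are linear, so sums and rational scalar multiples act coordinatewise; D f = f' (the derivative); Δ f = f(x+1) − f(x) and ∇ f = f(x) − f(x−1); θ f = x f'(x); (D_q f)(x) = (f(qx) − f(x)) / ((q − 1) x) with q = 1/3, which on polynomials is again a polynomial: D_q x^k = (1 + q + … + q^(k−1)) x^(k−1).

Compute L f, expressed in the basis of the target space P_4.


D_q f = (605/324)x^4 - (52/27)x^2 - (14/3)x
D D_q f = (605/81)x^3 - (104/27)x - 14/3
θ f = (25/4)x^5 - 4x^3 - 7x^2
∇ θ f = (125/4)x^4 - (125/2)x^3 + (101/2)x^2 - (133/4)x + 37/4
(D ∘ D_q + ∇ ∘ θ) f = (125/4)x^4 - (8915/162)x^3 + (101/2)x^2 - (4007/108)x + 55/12

the result is g(x) = (125/4)x^4 - (8915/162)x^3 + (101/2)x^2 - (4007/108)x + 55/12


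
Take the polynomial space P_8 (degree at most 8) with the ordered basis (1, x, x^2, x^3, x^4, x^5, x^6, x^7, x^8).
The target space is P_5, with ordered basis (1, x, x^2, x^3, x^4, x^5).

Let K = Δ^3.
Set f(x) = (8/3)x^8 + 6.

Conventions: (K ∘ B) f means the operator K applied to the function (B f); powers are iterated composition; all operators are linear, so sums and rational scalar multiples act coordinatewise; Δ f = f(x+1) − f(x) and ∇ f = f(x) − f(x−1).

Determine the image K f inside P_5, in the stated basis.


the result is g(x) = 896x^5 + 6720x^4 + 22400x^3 + 40320x^2 + 38528x + 15456

Δ f = (64/3)x^7 + (224/3)x^6 + (448/3)x^5 + (560/3)x^4 + (448/3)x^3 + (224/3)x^2 + (64/3)x + 8/3
Δ Δ f = (448/3)x^6 + 896x^5 + (7840/3)x^4 + 4480x^3 + (13888/3)x^2 + 2688x + 2032/3
Δ Δ Δ f = 896x^5 + 6720x^4 + 22400x^3 + 40320x^2 + 38528x + 15456


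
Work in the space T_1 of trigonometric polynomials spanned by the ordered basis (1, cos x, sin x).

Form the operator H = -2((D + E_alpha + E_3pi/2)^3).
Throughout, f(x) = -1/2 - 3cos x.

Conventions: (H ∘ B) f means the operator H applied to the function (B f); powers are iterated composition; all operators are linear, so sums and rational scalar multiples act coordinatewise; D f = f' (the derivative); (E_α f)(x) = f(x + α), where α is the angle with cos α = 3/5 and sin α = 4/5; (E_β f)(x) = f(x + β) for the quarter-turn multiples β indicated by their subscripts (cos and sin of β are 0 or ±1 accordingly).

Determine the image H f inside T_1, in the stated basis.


D f = 3sin x
E_alpha f = -1/2 - (9/5)cos x + (12/5)sin x
E_3pi/2 f = -1/2 - 3sin x
(D + E_alpha + E_3pi/2) f = -1 - (9/5)cos x + (12/5)sin x
D (D + E_alpha + E_3pi/2) f = (12/5)cos x + (9/5)sin x
E_alpha (D + E_alpha + E_3pi/2) f = -1 + (21/25)cos x + (72/25)sin x
E_3pi/2 (D + E_alpha + E_3pi/2) f = -1 - (12/5)cos x - (9/5)sin x
(D + E_alpha + E_3pi/2) (D + E_alpha + E_3pi/2) f = -2 + (21/25)cos x + (72/25)sin x
D (D + E_alpha + E_3pi/2) (D + E_alpha + E_3pi/2) f = (72/25)cos x - (21/25)sin x
E_alpha (D + E_alpha + E_3pi/2) (D + E_alpha + E_3pi/2) f = -2 + (351/125)cos x + (132/125)sin x
E_3pi/2 (D + E_alpha + E_3pi/2) (D + E_alpha + E_3pi/2) f = -2 - (72/25)cos x + (21/25)sin x
(D + E_alpha + E_3pi/2) (D + E_alpha + E_3pi/2) (D + E_alpha + E_3pi/2) f = -4 + (351/125)cos x + (132/125)sin x
(-2((D + E_alpha + E_3pi/2)^3)) f = 8 - (702/125)cos x - (264/125)sin x

the image equals g(x) = 8 - (702/125)cos x - (264/125)sin x


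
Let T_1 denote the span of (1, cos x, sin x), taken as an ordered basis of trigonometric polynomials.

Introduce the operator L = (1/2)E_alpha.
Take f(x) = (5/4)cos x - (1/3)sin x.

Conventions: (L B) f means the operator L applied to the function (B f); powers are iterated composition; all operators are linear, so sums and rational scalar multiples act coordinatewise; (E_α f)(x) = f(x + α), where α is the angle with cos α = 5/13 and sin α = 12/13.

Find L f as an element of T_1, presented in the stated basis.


E_alpha f = (9/52)cos x - (50/39)sin x
((1/2)E_alpha) f = (9/104)cos x - (25/39)sin x

g(x) = (9/104)cos x - (25/39)sin x


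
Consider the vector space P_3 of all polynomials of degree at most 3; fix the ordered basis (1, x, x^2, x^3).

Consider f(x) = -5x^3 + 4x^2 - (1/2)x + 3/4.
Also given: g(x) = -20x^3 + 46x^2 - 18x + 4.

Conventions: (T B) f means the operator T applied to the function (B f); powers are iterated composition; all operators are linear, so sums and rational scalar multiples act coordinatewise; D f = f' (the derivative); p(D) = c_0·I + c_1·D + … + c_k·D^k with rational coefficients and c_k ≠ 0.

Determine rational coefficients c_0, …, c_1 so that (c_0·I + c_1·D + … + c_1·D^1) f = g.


D^0 f = -5x^3 + 4x^2 - (1/2)x + 3/4
D^1 f = -15x^2 + 8x - 1/2
matching coefficients of g against c_0 f + c_1 Df + … from the top degree down determines the c_i
solution: c_0 = 4, c_1 = -2

c_0 = 4, c_1 = -2


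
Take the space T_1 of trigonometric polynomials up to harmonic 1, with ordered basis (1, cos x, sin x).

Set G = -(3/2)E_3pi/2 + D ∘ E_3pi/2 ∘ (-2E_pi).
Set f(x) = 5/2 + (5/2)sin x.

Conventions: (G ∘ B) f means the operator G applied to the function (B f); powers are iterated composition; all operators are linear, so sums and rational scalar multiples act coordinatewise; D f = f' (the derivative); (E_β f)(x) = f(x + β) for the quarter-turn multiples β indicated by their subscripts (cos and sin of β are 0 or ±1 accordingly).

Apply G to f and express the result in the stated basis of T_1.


E_3pi/2 f = 5/2 - (5/2)cos x
(-(3/2)E_3pi/2) f = -15/4 + (15/4)cos x
E_pi f = 5/2 - (5/2)sin x
(-2E_pi) f = -5 + 5sin x
E_3pi/2 (-2E_pi) f = -5 - 5cos x
D E_3pi/2 (-2E_pi) f = 5sin x
(-(3/2)E_3pi/2 + D ∘ E_3pi/2 ∘ (-2E_pi)) f = -15/4 + (15/4)cos x + 5sin x

the result is g(x) = -15/4 + (15/4)cos x + 5sin x


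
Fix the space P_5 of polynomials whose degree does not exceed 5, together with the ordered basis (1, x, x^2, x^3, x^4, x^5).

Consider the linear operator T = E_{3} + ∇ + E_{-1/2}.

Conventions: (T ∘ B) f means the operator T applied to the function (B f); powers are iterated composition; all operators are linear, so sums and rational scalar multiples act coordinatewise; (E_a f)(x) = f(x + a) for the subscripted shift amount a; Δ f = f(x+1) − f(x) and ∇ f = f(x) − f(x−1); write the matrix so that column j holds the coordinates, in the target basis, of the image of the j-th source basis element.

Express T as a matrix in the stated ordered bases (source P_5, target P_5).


image of 1: 2
image of x: 2x + 7/2
image of x^2: 2x^2 + 7x + 33/4
image of x^3: 2x^3 + (21/2)x^2 + (99/4)x + 223/8
image of x^4: 2x^4 + 14x^3 + (99/2)x^2 + (223/2)x + 1281/16
image of x^5: 2x^5 + (35/2)x^4 + (165/2)x^3 + (1115/4)x^2 + (6405/16)x + 7807/32
each image's coordinates form column j of the matrix

the matrix is [[2, 7/2, 33/4, 223/8, 1281/16, 7807/32]; [0, 2, 7, 99/4, 223/2, 6405/16]; [0, 0, 2, 21/2, 99/2, 1115/4]; [0, 0, 0, 2, 14, 165/2]; [0, 0, 0, 0, 2, 35/2]; [0, 0, 0, 0, 0, 2]] (rows listed top to bottom)


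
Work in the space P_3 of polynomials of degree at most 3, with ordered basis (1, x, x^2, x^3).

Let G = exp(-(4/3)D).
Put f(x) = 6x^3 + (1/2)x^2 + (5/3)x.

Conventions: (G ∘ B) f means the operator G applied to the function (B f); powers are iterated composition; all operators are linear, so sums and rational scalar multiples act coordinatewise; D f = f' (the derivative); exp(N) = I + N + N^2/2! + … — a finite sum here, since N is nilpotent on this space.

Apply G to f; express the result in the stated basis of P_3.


the image equals g(x) = 6x^3 - (47/2)x^2 + (97/3)x - 140/9

order-1 term: -24x^2 - (4/3)x - 20/9
order-2 term: 32x + 8/9
order-3 term: -128/9
the series for exp(-(4/3)D) f terminates at order 3
exp(-(4/3)D) f = 6x^3 - (47/2)x^2 + (97/3)x - 140/9


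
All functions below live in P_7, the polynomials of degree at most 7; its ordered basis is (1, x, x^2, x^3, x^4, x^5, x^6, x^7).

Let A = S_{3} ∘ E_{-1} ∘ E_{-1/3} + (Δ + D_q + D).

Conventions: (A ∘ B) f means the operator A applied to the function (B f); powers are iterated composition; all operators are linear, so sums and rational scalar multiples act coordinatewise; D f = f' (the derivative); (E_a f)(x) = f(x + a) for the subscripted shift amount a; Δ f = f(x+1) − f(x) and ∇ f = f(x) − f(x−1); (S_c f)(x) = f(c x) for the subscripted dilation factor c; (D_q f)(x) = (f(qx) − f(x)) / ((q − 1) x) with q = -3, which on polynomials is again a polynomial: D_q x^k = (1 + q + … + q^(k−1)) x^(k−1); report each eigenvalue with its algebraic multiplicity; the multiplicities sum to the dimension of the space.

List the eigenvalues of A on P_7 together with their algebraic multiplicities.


λ = 1 (multiplicity 1), λ = 3 (multiplicity 1), λ = 9 (multiplicity 1), λ = 27 (multiplicity 1), λ = 81 (multiplicity 1), λ = 243 (multiplicity 1), λ = 729 (multiplicity 1), λ = 2187 (multiplicity 1)

image of 1: 1
image of x: 3x + 5/3
image of x^2: 9x^2 - 6x + 25/9
image of x^3: 27x^3 - 23x^2 + 19x - 37/27
image of x^4: 81x^4 - 156x^3 + 102x^2 - (220/9)x + 337/81
image of x^5: 243x^5 - 469x^4 + 490x^3 - (610/3)x^2 + (1415/27)x - 781/243
image of x^6: 729x^6 - 2114x^5 + 2175x^4 - 1260x^3 + (1325/3)x^2 - (1886/27)x + 4825/729
image of x^7: 2187x^7 - 6243x^6 + 9093x^5 - 6685x^4 + (9065/3)x^3 - (6979/9)x^2 + (30373/243)x - 14197/2187
the matrix is upper triangular; its diagonal is (1, 3, 9, 27, 81, 243, 729, 2187)
for a triangular matrix the eigenvalues are the diagonal entries, with algebraic multiplicity their repetition count


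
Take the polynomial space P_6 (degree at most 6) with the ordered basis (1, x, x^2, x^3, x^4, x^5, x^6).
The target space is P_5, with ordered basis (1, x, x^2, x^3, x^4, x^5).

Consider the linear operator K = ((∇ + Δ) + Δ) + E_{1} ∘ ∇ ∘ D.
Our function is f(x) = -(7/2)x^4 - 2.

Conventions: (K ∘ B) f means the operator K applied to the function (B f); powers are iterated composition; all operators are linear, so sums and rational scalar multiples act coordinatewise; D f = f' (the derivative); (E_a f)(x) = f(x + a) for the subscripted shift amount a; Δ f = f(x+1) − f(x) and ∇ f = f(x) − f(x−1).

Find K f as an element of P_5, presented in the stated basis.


the result is g(x) = -42x^3 - 63x^2 - 84x - 35/2

∇ f = -14x^3 + 21x^2 - 14x + 7/2
Δ f = -14x^3 - 21x^2 - 14x - 7/2
(∇ + Δ) f = -28x^3 - 28x
Δ f = -14x^3 - 21x^2 - 14x - 7/2
((∇ + Δ) + Δ) f = -42x^3 - 21x^2 - 42x - 7/2
D f = -14x^3
∇ D f = -42x^2 + 42x - 14
E_{1} ∇ D f = -42x^2 - 42x - 14
(((∇ + Δ) + Δ) + E_{1} ∘ ∇ ∘ D) f = -42x^3 - 63x^2 - 84x - 35/2


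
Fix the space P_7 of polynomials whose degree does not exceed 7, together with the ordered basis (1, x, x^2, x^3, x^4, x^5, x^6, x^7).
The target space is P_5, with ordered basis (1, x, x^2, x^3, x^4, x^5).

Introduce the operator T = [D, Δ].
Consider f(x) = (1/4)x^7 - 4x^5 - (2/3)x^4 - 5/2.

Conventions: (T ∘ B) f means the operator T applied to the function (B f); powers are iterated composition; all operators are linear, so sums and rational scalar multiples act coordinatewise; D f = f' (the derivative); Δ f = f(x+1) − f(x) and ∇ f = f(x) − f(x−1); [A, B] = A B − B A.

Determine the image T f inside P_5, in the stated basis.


the result is g(x) = 0

Δ f = (7/4)x^6 + (21/4)x^5 - (45/4)x^4 - (407/12)x^3 - (155/4)x^2 - (251/12)x - 53/12
D Δ f = (21/2)x^5 + (105/4)x^4 - 45x^3 - (407/4)x^2 - (155/2)x - 251/12
D f = (7/4)x^6 - 20x^4 - (8/3)x^3
Δ D f = (21/2)x^5 + (105/4)x^4 - 45x^3 - (407/4)x^2 - (155/2)x - 251/12
[D, Δ] f = 0
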